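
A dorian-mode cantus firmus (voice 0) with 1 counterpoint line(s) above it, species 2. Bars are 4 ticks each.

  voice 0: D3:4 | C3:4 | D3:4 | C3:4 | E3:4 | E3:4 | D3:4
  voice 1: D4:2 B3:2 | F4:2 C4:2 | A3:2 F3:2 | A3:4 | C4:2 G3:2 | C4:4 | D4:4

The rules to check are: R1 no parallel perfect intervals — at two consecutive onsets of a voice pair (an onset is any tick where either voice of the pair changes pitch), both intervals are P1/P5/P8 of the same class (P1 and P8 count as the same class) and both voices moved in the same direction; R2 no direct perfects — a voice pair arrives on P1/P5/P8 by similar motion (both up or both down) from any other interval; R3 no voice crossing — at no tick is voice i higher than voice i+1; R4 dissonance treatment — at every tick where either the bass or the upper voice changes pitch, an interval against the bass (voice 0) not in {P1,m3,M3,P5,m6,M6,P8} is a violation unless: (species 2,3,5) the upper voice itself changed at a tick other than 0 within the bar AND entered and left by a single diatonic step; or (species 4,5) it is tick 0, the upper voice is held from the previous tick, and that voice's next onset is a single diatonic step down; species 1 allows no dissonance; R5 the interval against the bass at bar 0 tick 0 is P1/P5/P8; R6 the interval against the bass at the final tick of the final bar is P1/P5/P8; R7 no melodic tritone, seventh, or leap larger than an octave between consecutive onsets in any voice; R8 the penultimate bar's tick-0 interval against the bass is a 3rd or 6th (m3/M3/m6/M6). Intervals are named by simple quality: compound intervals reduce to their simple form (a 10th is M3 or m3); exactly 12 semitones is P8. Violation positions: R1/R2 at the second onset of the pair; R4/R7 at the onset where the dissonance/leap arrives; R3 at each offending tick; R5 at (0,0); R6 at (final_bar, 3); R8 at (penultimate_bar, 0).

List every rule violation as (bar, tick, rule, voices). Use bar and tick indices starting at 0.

bar 0: v0=D3 v1=D4 downbeat P8
bar 1: v0=C3 v1=F4 downbeat P4
bar 2: v0=D3 v1=A3 downbeat P5
bar 3: v0=C3 v1=A3 downbeat M6
bar 4: v0=E3 v1=C4 downbeat m6
bar 5: v0=E3 v1=C4 downbeat m6
bar 6: v0=D3 v1=D4 downbeat P8
  -> R4 @ bar 1 tick 0 v(0, 1): C3/F4 P4 untreated
  -> R7 @ bar 1 tick 0 v(1,): B3->F4 leap 6st

(1, 0, R4, (0, 1))
(1, 0, R7, (1,))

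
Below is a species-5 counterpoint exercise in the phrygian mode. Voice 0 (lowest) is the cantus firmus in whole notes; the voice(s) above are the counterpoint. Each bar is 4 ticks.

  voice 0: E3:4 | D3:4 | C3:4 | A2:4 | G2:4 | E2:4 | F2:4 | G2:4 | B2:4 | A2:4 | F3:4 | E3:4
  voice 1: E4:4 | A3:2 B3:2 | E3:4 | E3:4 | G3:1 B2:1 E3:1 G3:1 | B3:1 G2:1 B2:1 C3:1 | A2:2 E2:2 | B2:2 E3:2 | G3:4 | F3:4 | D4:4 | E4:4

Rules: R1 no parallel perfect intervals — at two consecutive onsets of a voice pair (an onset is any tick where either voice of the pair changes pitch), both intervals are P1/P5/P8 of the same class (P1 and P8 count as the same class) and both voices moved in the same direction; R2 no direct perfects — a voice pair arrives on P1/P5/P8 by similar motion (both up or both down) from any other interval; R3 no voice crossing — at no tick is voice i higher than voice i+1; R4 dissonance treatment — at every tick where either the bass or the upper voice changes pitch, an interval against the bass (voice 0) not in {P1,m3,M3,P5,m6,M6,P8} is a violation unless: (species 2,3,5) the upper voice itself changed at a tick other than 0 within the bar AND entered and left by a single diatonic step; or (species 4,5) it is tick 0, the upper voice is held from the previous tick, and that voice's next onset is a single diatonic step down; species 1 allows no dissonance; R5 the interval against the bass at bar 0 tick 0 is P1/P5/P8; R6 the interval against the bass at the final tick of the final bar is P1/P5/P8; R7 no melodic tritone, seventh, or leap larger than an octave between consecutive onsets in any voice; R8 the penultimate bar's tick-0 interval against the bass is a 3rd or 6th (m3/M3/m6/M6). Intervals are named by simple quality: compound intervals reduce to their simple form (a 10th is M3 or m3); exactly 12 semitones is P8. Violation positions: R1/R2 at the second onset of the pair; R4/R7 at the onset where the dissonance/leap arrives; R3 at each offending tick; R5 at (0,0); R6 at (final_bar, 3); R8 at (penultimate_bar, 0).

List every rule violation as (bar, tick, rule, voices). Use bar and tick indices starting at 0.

bar 0: v0=E3 v1=E4 downbeat P8
bar 1: v0=D3 v1=A3 downbeat P5
bar 2: v0=C3 v1=E3 downbeat M3
bar 3: v0=A2 v1=E3 downbeat P5
bar 4: v0=G2 v1=G3 downbeat P8
bar 5: v0=E2 v1=B3 downbeat P5
bar 6: v0=F2 v1=A2 downbeat M3
bar 7: v0=G2 v1=B2 downbeat M3
bar 8: v0=B2 v1=G3 downbeat m6
bar 9: v0=A2 v1=F3 downbeat m6
bar 10: v0=F3 v1=D4 downbeat M6
bar 11: v0=E3 v1=E4 downbeat P8
  -> R2 @ bar 1 tick 0 v(0, 1): E3/E4 P8 -> D3/A3 P5 similar
  -> R7 @ bar 5 tick 1 v(1,): B3->G2 leap 16st
  -> R3 @ bar 6 tick 2 v(0, 1): F2 above E2
  -> R4 @ bar 6 tick 2 v(0, 1): F2/E2 m2 untreated
  -> R3 @ bar 6 tick 3 v(0, 1): F2 above E2

(1, 0, R2, (0, 1))
(5, 1, R7, (1,))
(6, 2, R3, (0, 1))
(6, 2, R4, (0, 1))
(6, 3, R3, (0, 1))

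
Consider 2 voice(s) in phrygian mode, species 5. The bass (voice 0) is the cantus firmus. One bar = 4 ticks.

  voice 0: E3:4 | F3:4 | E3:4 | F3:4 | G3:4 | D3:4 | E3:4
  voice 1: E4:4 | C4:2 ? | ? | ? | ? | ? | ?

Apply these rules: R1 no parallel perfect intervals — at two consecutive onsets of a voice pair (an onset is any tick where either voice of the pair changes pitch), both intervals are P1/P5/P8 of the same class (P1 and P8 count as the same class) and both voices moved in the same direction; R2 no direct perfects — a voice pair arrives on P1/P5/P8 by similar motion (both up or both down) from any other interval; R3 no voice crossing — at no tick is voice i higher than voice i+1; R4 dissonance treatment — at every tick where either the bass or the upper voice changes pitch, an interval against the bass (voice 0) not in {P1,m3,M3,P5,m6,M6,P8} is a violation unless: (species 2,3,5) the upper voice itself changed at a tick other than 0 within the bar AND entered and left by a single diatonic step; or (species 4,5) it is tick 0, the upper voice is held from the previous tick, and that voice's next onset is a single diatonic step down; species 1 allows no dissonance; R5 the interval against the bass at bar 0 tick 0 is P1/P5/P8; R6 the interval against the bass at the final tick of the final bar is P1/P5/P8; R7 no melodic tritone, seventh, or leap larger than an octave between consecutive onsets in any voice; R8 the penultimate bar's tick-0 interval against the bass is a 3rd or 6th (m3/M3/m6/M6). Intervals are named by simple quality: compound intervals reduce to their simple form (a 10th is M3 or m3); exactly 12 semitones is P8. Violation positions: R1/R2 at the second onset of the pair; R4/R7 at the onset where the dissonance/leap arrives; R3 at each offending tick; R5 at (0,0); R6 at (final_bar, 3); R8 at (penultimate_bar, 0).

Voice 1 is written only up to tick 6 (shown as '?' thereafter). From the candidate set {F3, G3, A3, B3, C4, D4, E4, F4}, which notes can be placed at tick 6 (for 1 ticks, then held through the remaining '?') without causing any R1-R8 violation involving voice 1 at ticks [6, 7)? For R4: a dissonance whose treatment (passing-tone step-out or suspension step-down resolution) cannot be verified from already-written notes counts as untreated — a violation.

F3: legal
G3: violates R4
A3: legal
B3: violates R4
C4: legal
D4: legal
E4: violates R4
F4: legal

{A3, C4, D4, F3, F4}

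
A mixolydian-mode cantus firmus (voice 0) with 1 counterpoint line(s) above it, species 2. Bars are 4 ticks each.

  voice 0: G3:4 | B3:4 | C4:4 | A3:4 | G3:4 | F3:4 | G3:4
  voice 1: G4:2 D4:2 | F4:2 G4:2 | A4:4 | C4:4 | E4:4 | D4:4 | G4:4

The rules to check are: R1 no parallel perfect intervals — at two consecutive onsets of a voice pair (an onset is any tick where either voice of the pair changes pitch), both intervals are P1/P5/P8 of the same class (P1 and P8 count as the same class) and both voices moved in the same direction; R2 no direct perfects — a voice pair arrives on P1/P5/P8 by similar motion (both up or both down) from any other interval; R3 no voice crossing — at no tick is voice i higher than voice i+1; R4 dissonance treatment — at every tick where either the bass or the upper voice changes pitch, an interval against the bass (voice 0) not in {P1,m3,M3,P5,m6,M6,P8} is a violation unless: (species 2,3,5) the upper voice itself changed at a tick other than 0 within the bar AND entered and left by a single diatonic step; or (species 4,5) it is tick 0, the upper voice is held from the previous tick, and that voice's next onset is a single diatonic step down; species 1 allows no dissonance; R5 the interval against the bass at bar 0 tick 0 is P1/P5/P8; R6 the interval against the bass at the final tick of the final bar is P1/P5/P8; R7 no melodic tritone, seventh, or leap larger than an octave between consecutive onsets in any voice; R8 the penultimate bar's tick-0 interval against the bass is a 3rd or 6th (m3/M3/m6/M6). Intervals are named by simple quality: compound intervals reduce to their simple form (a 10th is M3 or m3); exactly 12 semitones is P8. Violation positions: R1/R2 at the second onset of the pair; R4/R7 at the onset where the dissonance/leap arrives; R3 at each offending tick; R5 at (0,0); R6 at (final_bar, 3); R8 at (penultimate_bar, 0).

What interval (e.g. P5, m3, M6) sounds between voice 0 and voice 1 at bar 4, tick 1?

M6

voice 0=G3 voice 1=E4 -> M6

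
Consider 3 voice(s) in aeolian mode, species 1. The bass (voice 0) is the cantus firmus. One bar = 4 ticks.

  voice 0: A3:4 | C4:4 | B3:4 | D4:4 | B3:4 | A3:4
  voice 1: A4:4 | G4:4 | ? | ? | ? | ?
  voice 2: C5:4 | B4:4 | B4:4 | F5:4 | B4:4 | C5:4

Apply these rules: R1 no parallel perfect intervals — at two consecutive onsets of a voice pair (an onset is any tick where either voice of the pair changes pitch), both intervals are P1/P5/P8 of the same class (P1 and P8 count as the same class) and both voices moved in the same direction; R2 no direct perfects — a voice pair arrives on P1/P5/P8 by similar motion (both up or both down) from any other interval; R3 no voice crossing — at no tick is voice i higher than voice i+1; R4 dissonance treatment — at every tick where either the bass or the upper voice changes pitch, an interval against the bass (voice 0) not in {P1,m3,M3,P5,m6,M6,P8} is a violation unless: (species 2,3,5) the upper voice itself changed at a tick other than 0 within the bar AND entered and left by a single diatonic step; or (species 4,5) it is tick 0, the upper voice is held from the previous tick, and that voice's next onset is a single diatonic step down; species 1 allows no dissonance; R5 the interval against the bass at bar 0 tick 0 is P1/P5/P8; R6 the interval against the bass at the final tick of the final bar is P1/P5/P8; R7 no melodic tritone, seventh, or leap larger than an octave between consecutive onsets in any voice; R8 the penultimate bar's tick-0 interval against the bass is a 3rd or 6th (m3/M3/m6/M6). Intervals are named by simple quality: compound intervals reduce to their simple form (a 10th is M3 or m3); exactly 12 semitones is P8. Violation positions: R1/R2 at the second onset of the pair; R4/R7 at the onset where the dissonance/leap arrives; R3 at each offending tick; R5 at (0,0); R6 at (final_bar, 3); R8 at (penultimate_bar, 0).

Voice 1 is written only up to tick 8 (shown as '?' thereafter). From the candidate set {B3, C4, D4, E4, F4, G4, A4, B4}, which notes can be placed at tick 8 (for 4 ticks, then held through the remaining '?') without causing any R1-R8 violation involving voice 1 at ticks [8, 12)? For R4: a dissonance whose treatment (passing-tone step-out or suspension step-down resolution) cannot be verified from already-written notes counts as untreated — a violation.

B3: violates R2
C4: violates R4
D4: legal
E4: violates R4
F4: violates R4
G4: legal
A4: violates R4
B4: legal

{B4, D4, G4}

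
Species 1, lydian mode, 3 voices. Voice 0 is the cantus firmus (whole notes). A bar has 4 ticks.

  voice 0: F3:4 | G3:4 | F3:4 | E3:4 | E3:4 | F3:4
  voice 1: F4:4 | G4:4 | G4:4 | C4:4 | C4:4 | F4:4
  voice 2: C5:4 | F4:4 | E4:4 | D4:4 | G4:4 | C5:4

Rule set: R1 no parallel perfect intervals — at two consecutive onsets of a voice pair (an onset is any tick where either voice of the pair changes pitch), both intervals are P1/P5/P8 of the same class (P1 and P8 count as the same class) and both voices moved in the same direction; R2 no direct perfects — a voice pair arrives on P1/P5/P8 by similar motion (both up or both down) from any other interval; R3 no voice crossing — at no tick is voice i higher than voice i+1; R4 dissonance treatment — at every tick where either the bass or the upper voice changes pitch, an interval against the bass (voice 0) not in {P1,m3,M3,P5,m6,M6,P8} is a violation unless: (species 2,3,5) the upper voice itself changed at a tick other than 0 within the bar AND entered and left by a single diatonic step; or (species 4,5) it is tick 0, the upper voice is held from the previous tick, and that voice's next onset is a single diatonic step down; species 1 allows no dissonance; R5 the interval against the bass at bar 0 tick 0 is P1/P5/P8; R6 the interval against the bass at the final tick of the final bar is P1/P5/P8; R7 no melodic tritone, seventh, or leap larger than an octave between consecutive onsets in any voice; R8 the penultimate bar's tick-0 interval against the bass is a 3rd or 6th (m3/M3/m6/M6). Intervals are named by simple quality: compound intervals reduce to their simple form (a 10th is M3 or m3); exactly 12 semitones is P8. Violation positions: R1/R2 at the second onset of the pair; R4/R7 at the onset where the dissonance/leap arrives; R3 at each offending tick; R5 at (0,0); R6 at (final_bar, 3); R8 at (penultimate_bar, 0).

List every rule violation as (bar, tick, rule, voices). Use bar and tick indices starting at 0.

bar 0: v0=F3 v1=F4 v2=C5 downbeat P5
bar 1: v0=G3 v1=G4 v2=F4 downbeat m7
bar 2: v0=F3 v1=G4 v2=E4 downbeat M7
bar 3: v0=E3 v1=C4 v2=D4 downbeat m7
bar 4: v0=E3 v1=C4 v2=G4 downbeat m3
bar 5: v0=F3 v1=F4 v2=C5 downbeat P5
  -> R1 @ bar 1 tick 0 v(0, 1): F3/F4 P8 -> G3/G4 P8 similar
  -> R3 @ bar 1 tick 0 v(1, 2): G4 above F4
  -> R4 @ bar 1 tick 0 v(0, 2): G3/F4 m7 untreated
  -> R3 @ bar 1 tick 1 v(1, 2): G4 above F4
  -> R3 @ bar 1 tick 2 v(1, 2): G4 above F4
  -> R3 @ bar 1 tick 3 v(1, 2): G4 above F4
  -> R3 @ bar 2 tick 0 v(1, 2): G4 above E4
  -> R4 @ bar 2 tick 0 v(0, 1): F3/G4 M2 untreated
  -> R4 @ bar 2 tick 0 v(0, 2): F3/E4 M7 untreated
  -> R3 @ bar 2 tick 1 v(1, 2): G4 above E4
  -> R3 @ bar 2 tick 2 v(1, 2): G4 above E4
  -> R3 @ bar 2 tick 3 v(1, 2): G4 above E4
  -> R4 @ bar 3 tick 0 v(0, 2): E3/D4 m7 untreated
  -> R1 @ bar 5 tick 0 v(1, 2): C4/G4 P5 -> F4/C5 P5 similar
  -> R2 @ bar 5 tick 0 v(0, 1): E3/C4 m6 -> F3/F4 P8 similar
  -> R2 @ bar 5 tick 0 v(0, 2): E3/G4 m3 -> F3/C5 P5 similar

(1, 0, R1, (0, 1))
(1, 0, R3, (1, 2))
(1, 0, R4, (0, 2))
(1, 1, R3, (1, 2))
(1, 2, R3, (1, 2))
(1, 3, R3, (1, 2))
(2, 0, R3, (1, 2))
(2, 0, R4, (0, 1))
(2, 0, R4, (0, 2))
(2, 1, R3, (1, 2))
(2, 2, R3, (1, 2))
(2, 3, R3, (1, 2))
(3, 0, R4, (0, 2))
(5, 0, R1, (1, 2))
(5, 0, R2, (0, 1))
(5, 0, R2, (0, 2))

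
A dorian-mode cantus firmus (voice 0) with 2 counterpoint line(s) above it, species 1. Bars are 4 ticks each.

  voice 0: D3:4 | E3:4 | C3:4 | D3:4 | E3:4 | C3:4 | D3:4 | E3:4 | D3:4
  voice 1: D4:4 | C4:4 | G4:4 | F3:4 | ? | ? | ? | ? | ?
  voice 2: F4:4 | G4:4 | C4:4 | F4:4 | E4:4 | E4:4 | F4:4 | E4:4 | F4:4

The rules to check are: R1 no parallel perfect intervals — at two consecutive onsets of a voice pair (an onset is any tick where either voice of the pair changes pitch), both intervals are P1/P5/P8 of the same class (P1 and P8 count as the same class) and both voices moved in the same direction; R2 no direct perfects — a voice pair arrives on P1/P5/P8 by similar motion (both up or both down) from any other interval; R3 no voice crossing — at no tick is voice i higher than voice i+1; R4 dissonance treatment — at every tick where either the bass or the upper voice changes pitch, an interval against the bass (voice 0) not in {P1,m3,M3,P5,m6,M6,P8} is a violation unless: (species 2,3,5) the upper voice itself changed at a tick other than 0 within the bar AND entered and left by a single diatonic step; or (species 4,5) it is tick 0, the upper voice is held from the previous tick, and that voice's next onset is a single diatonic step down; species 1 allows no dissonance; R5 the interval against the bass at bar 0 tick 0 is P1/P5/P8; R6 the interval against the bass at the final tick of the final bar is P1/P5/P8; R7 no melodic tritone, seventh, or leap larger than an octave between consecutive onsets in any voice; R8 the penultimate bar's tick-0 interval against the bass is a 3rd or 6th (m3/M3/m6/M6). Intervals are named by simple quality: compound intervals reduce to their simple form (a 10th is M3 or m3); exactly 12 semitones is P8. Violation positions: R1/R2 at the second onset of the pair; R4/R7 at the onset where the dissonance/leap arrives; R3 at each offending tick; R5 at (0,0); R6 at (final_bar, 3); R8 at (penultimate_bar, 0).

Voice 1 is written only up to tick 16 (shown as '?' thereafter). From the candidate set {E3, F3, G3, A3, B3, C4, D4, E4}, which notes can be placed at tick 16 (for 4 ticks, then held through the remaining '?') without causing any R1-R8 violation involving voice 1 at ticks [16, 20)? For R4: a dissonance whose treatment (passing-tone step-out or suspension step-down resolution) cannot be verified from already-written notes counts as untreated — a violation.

E3: violates R1
F3: violates R4
G3: legal
A3: violates R4
B3: violates R2,R7
C4: legal
D4: violates R4
E4: violates R2,R7

{C4, G3}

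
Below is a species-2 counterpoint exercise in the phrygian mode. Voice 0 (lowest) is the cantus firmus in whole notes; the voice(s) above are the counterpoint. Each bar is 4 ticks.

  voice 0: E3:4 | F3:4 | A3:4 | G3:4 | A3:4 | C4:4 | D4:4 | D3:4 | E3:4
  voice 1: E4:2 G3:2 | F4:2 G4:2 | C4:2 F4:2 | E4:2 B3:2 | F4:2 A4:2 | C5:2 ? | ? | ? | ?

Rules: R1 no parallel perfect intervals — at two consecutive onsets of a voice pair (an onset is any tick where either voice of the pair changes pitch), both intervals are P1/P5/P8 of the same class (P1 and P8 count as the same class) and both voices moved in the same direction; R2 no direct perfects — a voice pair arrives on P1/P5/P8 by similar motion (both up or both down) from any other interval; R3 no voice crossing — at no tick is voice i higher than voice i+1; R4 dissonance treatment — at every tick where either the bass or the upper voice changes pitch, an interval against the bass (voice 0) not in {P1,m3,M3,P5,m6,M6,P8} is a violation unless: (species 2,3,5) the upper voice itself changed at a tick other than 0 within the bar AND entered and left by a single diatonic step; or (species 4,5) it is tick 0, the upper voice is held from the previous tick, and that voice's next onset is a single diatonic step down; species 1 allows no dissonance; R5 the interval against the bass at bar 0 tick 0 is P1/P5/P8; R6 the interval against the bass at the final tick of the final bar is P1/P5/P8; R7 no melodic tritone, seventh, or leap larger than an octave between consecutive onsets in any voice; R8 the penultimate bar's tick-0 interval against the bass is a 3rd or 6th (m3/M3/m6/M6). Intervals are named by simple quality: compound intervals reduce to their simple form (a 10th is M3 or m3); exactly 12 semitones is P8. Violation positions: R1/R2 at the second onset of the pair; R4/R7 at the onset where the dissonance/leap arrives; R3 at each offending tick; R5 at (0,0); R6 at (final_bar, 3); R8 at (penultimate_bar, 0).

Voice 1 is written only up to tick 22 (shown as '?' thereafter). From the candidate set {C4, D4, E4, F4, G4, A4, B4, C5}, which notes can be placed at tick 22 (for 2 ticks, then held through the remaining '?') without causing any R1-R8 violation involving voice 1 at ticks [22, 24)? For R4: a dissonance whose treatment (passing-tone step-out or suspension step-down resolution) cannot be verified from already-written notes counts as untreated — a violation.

{A4, C4, C5, E4, G4}

C4: legal
D4: violates R4,R7
E4: legal
F4: violates R4
G4: legal
A4: legal
B4: violates R4
C5: legal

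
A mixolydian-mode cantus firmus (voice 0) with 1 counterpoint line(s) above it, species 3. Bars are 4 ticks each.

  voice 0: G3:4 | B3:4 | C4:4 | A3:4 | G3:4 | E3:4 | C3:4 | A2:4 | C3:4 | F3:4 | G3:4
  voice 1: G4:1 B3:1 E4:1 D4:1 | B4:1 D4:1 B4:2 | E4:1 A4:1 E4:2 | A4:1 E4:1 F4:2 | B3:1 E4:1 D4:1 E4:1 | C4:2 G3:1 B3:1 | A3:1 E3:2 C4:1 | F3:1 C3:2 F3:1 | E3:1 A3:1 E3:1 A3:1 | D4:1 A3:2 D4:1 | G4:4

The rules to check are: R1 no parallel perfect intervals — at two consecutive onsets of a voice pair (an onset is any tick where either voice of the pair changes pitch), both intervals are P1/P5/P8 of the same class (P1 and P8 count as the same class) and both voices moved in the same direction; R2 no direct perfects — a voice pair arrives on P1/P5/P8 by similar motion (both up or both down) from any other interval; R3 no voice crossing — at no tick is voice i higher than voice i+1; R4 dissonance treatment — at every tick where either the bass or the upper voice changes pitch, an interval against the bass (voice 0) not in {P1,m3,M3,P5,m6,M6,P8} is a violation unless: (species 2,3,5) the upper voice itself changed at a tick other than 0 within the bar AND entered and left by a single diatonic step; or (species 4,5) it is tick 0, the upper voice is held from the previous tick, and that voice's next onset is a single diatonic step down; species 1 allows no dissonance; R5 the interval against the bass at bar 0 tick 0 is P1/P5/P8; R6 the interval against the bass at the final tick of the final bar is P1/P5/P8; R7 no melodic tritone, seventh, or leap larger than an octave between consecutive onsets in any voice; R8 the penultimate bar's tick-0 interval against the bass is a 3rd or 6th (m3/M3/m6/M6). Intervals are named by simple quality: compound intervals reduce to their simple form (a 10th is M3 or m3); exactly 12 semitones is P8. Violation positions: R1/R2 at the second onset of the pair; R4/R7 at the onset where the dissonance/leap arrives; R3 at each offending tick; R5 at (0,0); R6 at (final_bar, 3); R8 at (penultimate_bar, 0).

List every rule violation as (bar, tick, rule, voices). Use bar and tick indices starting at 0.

bar 0: v0=G3 v1=G4 downbeat P8
bar 1: v0=B3 v1=B4 downbeat P8
bar 2: v0=C4 v1=E4 downbeat M3
bar 3: v0=A3 v1=A4 downbeat P8
bar 4: v0=G3 v1=B3 downbeat M3
bar 5: v0=E3 v1=C4 downbeat m6
bar 6: v0=C3 v1=A3 downbeat M6
bar 7: v0=A2 v1=F3 downbeat m6
bar 8: v0=C3 v1=E3 downbeat M3
bar 9: v0=F3 v1=D4 downbeat M6
bar 10: v0=G3 v1=G4 downbeat P8
  -> R2 @ bar 1 tick 0 v(0, 1): G3/D4 P5 -> B3/B4 P8 similar
  -> R7 @ bar 4 tick 0 v(1,): F4->B3 leap 6st
  -> R2 @ bar 10 tick 0 v(0, 1): F3/D4 M6 -> G3/G4 P8 similar

(1, 0, R2, (0, 1))
(4, 0, R7, (1,))
(10, 0, R2, (0, 1))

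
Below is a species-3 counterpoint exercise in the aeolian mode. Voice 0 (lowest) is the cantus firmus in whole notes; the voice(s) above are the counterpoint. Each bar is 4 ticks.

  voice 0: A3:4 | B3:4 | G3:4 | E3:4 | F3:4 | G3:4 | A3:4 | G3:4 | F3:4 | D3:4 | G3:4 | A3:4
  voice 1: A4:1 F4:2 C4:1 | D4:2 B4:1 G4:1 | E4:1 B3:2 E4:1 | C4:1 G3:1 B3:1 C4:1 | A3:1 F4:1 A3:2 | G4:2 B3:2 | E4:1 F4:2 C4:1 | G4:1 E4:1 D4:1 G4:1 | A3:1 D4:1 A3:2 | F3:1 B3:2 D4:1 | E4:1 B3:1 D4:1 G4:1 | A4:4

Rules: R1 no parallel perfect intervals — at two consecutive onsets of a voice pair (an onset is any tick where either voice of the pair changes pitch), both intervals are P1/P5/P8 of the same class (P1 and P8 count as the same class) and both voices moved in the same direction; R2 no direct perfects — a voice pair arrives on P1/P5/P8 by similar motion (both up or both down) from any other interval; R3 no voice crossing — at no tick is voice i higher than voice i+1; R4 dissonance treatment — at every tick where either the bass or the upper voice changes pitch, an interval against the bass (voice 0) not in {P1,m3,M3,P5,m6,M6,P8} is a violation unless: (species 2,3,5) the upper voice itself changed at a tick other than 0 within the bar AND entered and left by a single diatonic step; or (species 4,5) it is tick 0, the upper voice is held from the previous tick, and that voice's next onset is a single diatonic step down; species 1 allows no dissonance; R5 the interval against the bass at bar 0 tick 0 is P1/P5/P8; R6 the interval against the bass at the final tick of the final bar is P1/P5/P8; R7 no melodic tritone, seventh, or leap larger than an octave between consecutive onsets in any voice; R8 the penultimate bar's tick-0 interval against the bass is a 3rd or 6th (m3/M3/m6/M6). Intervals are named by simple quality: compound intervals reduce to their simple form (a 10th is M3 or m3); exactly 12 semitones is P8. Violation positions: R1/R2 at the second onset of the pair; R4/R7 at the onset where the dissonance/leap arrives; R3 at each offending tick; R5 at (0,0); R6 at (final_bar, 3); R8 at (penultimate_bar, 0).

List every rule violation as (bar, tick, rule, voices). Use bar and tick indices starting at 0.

bar 0: v0=A3 v1=A4 downbeat P8
bar 1: v0=B3 v1=D4 downbeat m3
bar 2: v0=G3 v1=E4 downbeat M6
bar 3: v0=E3 v1=C4 downbeat m6
bar 4: v0=F3 v1=A3 downbeat M3
bar 5: v0=G3 v1=G4 downbeat P8
bar 6: v0=A3 v1=E4 downbeat P5
bar 7: v0=G3 v1=G4 downbeat P8
bar 8: v0=F3 v1=A3 downbeat M3
bar 9: v0=D3 v1=F3 downbeat m3
bar 10: v0=G3 v1=E4 downbeat M6
bar 11: v0=A3 v1=A4 downbeat P8
  -> R2 @ bar 5 tick 0 v(0, 1): F3/A3 M3 -> G3/G4 P8 similar
  -> R7 @ bar 5 tick 0 v(1,): A3->G4 leap 10st
  -> R2 @ bar 6 tick 0 v(0, 1): G3/B3 M3 -> A3/E4 P5 similar
  -> R7 @ bar 8 tick 0 v(1,): G4->A3 leap 10st
  -> R7 @ bar 9 tick 1 v(1,): F3->B3 leap 6st
  -> R1 @ bar 11 tick 0 v(0, 1): G3/G4 P8 -> A3/A4 P8 similar

(5, 0, R2, (0, 1))
(5, 0, R7, (1,))
(6, 0, R2, (0, 1))
(8, 0, R7, (1,))
(9, 1, R7, (1,))
(11, 0, R1, (0, 1))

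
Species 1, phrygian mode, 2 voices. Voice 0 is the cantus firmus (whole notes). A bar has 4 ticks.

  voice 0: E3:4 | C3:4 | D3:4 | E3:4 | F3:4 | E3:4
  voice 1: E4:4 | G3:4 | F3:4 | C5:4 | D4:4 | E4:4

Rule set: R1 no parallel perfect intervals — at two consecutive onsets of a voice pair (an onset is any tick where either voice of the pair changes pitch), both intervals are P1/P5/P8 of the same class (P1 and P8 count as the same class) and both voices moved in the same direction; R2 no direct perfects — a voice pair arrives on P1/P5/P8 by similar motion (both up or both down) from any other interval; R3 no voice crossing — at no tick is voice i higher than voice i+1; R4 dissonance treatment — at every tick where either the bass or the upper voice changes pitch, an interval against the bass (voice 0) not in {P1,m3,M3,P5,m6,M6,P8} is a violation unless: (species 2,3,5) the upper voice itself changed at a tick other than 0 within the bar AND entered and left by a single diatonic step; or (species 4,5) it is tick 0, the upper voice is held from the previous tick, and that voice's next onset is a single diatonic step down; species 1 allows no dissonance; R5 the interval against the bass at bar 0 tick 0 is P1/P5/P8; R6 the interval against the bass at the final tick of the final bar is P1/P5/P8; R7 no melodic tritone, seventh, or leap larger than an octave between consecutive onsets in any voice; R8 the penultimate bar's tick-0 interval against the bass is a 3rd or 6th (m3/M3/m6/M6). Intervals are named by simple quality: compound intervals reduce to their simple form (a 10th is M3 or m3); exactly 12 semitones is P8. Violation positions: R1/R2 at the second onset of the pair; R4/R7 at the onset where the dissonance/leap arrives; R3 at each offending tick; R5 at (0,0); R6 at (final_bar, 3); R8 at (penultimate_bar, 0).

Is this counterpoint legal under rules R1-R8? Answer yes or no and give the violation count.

bar 0: v0=E3 v1=E4 (P8)
bar 1: v0=C3 v1=G3 (P5)
bar 2: v0=D3 v1=F3 (m3)
bar 3: v0=E3 v1=C5 (m6)
bar 4: v0=F3 v1=D4 (M6)
bar 5: v0=E3 v1=E4 (P8)
  R2 @ bar1.0: E3/E4 P8 -> C3/G3 P5 similar
  R7 @ bar3.0: F3->C5 leap 19st
  R7 @ bar4.0: C5->D4 leap 10st

No (3 violations)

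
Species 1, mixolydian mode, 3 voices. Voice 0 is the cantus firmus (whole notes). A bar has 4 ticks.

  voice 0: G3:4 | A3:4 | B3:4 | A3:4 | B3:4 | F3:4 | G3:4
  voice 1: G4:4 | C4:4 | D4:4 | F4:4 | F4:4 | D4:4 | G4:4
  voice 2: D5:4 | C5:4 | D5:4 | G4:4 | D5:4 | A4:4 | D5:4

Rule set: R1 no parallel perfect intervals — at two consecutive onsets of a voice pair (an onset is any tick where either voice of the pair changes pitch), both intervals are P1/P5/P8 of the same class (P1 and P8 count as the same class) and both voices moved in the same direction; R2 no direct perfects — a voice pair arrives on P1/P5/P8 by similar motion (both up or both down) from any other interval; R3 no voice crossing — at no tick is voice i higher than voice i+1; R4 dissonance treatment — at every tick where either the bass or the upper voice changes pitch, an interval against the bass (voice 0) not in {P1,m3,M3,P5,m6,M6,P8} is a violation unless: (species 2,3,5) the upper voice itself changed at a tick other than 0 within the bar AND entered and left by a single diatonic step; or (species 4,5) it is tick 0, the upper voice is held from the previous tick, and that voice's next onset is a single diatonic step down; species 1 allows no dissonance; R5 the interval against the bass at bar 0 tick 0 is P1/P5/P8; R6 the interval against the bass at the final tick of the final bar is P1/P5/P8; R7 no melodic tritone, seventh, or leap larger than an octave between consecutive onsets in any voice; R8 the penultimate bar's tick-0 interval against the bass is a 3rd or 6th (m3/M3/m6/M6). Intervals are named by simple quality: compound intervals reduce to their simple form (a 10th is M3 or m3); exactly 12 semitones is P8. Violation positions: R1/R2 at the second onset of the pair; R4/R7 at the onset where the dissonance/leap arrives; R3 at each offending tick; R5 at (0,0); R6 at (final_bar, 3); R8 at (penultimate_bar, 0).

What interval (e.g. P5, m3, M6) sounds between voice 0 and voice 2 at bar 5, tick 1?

voice 0=F3 voice 2=A4 -> M3

M3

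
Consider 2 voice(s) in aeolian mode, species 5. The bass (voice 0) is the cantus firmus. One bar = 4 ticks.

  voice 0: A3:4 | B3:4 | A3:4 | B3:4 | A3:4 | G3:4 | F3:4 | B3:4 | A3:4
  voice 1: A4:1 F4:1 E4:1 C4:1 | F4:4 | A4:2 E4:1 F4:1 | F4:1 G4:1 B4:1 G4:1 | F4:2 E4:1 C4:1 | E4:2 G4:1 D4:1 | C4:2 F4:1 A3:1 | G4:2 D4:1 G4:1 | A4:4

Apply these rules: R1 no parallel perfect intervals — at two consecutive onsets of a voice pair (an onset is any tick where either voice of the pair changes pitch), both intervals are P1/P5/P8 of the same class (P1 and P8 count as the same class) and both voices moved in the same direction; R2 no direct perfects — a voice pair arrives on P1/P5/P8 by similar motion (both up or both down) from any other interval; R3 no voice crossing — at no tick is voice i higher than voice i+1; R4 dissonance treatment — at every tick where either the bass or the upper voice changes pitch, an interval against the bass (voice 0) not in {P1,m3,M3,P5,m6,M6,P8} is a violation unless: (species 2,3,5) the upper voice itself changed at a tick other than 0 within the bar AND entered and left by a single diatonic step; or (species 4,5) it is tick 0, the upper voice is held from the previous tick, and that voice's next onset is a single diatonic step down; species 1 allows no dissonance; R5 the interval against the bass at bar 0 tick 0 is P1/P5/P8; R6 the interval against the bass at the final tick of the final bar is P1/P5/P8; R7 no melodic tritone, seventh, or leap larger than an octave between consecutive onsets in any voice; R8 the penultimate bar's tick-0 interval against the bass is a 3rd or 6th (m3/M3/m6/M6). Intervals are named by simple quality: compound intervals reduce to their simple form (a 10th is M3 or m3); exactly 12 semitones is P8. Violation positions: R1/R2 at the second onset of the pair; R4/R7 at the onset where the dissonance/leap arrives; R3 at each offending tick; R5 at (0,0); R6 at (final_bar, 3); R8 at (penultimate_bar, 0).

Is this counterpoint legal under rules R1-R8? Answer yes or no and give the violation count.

No (5 violations)

bar 0: v0=A3 v1=A4 (P8)
bar 1: v0=B3 v1=F4 (TT)
bar 2: v0=A3 v1=A4 (P8)
bar 3: v0=B3 v1=F4 (TT)
bar 4: v0=A3 v1=F4 (m6)
bar 5: v0=G3 v1=E4 (M6)
bar 6: v0=F3 v1=C4 (P5)
bar 7: v0=B3 v1=G4 (m6)
bar 8: v0=A3 v1=A4 (P8)
  R4 @ bar1.0: B3/F4 TT untreated
  R4 @ bar3.0: B3/F4 TT untreated
  R1 @ bar6.0: G3/D4 P5 -> F3/C4 P5 similar
  R7 @ bar7.0: F3->B3 leap 6st
  R7 @ bar7.0: A3->G4 leap 10st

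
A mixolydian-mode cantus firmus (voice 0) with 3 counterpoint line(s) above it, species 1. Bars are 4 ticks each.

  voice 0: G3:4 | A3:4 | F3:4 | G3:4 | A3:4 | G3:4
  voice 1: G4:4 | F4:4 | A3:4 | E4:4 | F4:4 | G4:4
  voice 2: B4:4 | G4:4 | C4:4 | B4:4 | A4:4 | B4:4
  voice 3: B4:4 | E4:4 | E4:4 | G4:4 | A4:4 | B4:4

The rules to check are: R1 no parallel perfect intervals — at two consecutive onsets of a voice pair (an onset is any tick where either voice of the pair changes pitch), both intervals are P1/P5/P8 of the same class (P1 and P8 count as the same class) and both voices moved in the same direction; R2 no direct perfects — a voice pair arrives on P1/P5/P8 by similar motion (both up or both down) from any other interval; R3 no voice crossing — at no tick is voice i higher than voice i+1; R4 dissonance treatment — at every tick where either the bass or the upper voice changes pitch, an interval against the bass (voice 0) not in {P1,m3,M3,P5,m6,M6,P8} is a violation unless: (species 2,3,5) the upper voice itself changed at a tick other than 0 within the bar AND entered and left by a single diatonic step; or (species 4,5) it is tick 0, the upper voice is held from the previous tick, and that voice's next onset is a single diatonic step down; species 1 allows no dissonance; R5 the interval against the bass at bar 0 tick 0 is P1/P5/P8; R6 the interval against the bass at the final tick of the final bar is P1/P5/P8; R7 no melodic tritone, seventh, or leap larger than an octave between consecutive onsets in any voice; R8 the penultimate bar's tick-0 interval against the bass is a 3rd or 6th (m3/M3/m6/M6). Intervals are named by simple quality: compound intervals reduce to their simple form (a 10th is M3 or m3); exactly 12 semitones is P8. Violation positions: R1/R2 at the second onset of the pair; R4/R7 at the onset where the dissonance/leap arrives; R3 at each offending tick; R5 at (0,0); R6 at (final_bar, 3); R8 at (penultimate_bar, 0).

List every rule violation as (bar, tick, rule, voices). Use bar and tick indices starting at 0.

bar 0: v0=G3 v1=G4 v2=B4 v3=B4 downbeat M3
bar 1: v0=A3 v1=F4 v2=G4 v3=E4 downbeat P5
bar 2: v0=F3 v1=A3 v2=C4 v3=E4 downbeat M7
bar 3: v0=G3 v1=E4 v2=B4 v3=G4 downbeat P8
bar 4: v0=A3 v1=F4 v2=A4 v3=A4 downbeat P8
bar 5: v0=G3 v1=G4 v2=B4 v3=B4 downbeat M3
  -> R5 @ bar 0 tick 0 v(0, 2): opens on M3
  -> R5 @ bar 0 tick 0 v(0, 3): opens on M3
  -> R3 @ bar 1 tick 0 v(2, 3): G4 above E4
  -> R4 @ bar 1 tick 0 v(0, 2): A3/G4 m7 untreated
  -> R3 @ bar 1 tick 1 v(2, 3): G4 above E4
  -> R3 @ bar 1 tick 2 v(2, 3): G4 above E4
  -> R3 @ bar 1 tick 3 v(2, 3): G4 above E4
  -> R2 @ bar 2 tick 0 v(0, 2): A3/G4 m7 -> F3/C4 P5 similar
  -> R4 @ bar 2 tick 0 v(0, 3): F3/E4 M7 untreated
  -> R2 @ bar 3 tick 0 v(0, 3): F3/E4 M7 -> G3/G4 P8 similar
  -> R2 @ bar 3 tick 0 v(1, 2): A3/C4 m3 -> E4/B4 P5 similar
  -> R3 @ bar 3 tick 0 v(2, 3): B4 above G4
  -> R7 @ bar 3 tick 0 v(2,): C4->B4 leap 11st
  -> R3 @ bar 3 tick 1 v(2, 3): B4 above G4
  -> R3 @ bar 3 tick 2 v(2, 3): B4 above G4
  -> R3 @ bar 3 tick 3 v(2, 3): B4 above G4
  -> R1 @ bar 4 tick 0 v(0, 3): G3/G4 P8 -> A3/A4 P8 similar
  -> R8 @ bar 4 tick 0 v(0, 2): penult P8 not 3rd/6th
  -> R8 @ bar 4 tick 0 v(0, 3): penult P8 not 3rd/6th
  -> R1 @ bar 5 tick 0 v(2, 3): A4/A4 P1 -> B4/B4 P1 similar
  -> R6 @ bar 5 tick 3 v(0, 2): closes on M3
  -> R6 @ bar 5 tick 3 v(0, 3): closes on M3

(0, 0, R5, (0, 2))
(0, 0, R5, (0, 3))
(1, 0, R3, (2, 3))
(1, 0, R4, (0, 2))
(1, 1, R3, (2, 3))
(1, 2, R3, (2, 3))
(1, 3, R3, (2, 3))
(2, 0, R2, (0, 2))
(2, 0, R4, (0, 3))
(3, 0, R2, (0, 3))
(3, 0, R2, (1, 2))
(3, 0, R3, (2, 3))
(3, 0, R7, (2,))
(3, 1, R3, (2, 3))
(3, 2, R3, (2, 3))
(3, 3, R3, (2, 3))
(4, 0, R1, (0, 3))
(4, 0, R8, (0, 2))
(4, 0, R8, (0, 3))
(5, 0, R1, (2, 3))
(5, 3, R6, (0, 2))
(5, 3, R6, (0, 3))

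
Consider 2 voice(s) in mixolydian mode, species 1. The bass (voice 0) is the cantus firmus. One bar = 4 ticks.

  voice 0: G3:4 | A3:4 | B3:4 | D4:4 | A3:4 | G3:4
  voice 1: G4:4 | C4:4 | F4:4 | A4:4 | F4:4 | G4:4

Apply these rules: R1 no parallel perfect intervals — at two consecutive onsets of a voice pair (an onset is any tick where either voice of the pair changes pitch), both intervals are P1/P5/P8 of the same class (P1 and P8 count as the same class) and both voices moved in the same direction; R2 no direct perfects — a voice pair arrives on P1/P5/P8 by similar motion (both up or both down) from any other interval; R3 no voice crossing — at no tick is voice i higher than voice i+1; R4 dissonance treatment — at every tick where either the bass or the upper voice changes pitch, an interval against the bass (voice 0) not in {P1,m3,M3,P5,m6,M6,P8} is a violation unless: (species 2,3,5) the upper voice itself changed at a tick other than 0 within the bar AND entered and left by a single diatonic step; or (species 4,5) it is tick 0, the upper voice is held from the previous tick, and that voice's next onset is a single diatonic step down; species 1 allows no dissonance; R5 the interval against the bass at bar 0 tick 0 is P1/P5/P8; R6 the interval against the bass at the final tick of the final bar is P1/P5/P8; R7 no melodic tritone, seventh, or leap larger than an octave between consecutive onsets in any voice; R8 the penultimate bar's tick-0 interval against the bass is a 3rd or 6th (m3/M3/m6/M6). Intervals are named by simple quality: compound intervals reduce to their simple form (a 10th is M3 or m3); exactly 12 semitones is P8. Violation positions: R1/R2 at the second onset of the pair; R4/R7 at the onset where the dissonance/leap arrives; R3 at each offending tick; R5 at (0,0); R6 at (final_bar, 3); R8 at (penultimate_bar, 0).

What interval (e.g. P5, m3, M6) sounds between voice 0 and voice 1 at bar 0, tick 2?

voice 0=G3 voice 1=G4 -> P8

P8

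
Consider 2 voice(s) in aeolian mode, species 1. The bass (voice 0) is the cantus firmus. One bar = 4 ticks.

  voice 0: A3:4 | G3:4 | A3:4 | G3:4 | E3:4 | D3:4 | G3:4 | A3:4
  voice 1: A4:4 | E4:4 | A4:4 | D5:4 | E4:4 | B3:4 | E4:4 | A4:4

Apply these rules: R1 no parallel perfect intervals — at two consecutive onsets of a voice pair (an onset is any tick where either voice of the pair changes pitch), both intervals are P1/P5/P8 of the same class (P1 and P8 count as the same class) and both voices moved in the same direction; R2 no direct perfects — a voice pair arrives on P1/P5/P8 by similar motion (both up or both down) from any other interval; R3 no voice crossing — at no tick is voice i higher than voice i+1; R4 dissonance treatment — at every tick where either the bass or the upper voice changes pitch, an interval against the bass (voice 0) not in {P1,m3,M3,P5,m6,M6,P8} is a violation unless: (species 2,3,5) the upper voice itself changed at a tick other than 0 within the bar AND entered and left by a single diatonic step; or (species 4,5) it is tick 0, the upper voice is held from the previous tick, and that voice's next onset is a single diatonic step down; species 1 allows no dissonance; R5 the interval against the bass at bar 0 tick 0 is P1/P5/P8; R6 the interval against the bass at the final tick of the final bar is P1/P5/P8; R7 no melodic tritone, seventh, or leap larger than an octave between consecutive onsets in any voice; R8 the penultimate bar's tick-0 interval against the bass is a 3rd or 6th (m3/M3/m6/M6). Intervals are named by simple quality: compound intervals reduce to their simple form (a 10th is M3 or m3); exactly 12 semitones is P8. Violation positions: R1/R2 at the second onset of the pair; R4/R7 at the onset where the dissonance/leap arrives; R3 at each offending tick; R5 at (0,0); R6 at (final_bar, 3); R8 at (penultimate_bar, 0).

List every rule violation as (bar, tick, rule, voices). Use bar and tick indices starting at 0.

(2, 0, R2, (0, 1))
(4, 0, R2, (0, 1))
(4, 0, R7, (1,))
(7, 0, R2, (0, 1))

bar 0: v0=A3 v1=A4 downbeat P8
bar 1: v0=G3 v1=E4 downbeat M6
bar 2: v0=A3 v1=A4 downbeat P8
bar 3: v0=G3 v1=D5 downbeat P5
bar 4: v0=E3 v1=E4 downbeat P8
bar 5: v0=D3 v1=B3 downbeat M6
bar 6: v0=G3 v1=E4 downbeat M6
bar 7: v0=A3 v1=A4 downbeat P8
  -> R2 @ bar 2 tick 0 v(0, 1): G3/E4 M6 -> A3/A4 P8 similar
  -> R2 @ bar 4 tick 0 v(0, 1): G3/D5 P5 -> E3/E4 P8 similar
  -> R7 @ bar 4 tick 0 v(1,): D5->E4 leap 10st
  -> R2 @ bar 7 tick 0 v(0, 1): G3/E4 M6 -> A3/A4 P8 similar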